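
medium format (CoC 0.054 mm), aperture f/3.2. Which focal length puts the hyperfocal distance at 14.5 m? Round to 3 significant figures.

50.0 mm

From H = f²/(N·c) + f, with f ≪ H: f ≈ √(H·N·c) = √(14500 × 3.2 × 0.054) = √2505.6 ≈ 50.06 mm.
Exact: f² + N·c·f − N·c·H = 0 ⇒ f = (−N·c + √((N·c)² + 4·N·c·H))/2 = (−0.1728 + √10022)/2 ≈ 49.970 mm ≈ 50.0 mm.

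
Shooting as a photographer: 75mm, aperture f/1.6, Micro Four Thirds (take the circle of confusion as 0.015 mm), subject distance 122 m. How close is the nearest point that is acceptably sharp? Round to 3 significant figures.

80.3 m

Hyperfocal distance H = f²/(N·c) + f = 75²/(1.6 × 0.015) + 75 = 5625/0.024 + 75 ≈ 234450.0 mm ≈ 234.4 m.
Near limit Dn = s·(H − f)/(H + s − 2f) = 122000 × (234450.0 − 75) / (234450.0 + 122000 − 2 × 75) = 122000 × 234375.0 / 356300.0 ≈ 80252 mm ≈ 80.3 m.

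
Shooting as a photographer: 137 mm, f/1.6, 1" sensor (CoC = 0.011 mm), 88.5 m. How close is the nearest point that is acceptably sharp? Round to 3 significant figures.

81.7 m

Hyperfocal distance H = f²/(N·c) + f = 137²/(1.6 × 0.011) + 137 = 18769/0.0176 + 137 ≈ 1066557.5 mm ≈ 1067 m.
Near limit Dn = s·(H − f)/(H + s − 2f) = 88500 × (1066557.5 − 137) / (1066557.5 + 88500 − 2 × 137) = 88500 × 1066420.5 / 1154783.5 ≈ 81728 mm ≈ 81.7 m.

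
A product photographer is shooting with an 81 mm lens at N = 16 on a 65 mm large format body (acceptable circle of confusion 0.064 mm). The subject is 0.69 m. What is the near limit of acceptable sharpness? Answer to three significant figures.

Hyperfocal distance H = f²/(N·c) + f = 81²/(16 × 0.064) + 81 = 6561/1.024 + 81 ≈ 6488.2 mm ≈ 6.488 m.
Near limit Dn = s·(H − f)/(H + s − 2f) = 690 × (6488.2 − 81) / (6488.2 + 690 − 2 × 81) = 690 × 6407.2 / 7016.2 ≈ 630.11 mm ≈ 0.630 m.

0.630 m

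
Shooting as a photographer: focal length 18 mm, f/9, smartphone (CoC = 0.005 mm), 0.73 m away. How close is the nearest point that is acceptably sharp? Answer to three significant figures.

0.664 m

Hyperfocal distance H = f²/(N·c) + f = 18²/(9 × 0.005) + 18 = 324/0.045 + 18 ≈ 7218.0 mm ≈ 7.218 m.
Near limit Dn = s·(H − f)/(H + s − 2f) = 730 × (7218.0 − 18) / (7218.0 + 730 − 2 × 18) = 730 × 7200.0 / 7912.0 ≈ 664.31 mm ≈ 0.664 m.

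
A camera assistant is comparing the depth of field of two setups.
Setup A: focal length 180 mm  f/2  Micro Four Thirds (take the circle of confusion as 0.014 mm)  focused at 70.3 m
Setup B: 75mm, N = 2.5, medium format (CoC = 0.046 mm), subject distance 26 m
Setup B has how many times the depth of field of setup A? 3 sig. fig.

Setup A: H = 180²/(2×0.014) + 180 ≈ 1157322.9 mm; DoF = Df − Dn = 74834.8 − 66283.4 ≈ 8551.4 mm.
Setup B: H = 75²/(2.5×0.046) + 75 ≈ 48988.0 mm; DoF = Df − Dn = 55322 − 16993 ≈ 38329 mm.
Ratio = 38329 / 8551.4 ≈ 4.48.

4.48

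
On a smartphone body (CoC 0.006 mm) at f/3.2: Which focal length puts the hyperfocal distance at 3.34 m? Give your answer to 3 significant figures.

From H = f²/(N·c) + f, with f ≪ H: f ≈ √(H·N·c) = √(3340 × 3.2 × 0.006) = √64.128 ≈ 8.008 mm.
Exact: f² + N·c·f − N·c·H = 0 ⇒ f = (−N·c + √((N·c)² + 4·N·c·H))/2 = (−0.0192 + √256.51)/2 ≈ 7.9984 mm ≈ 8.00 mm.

8.00 mm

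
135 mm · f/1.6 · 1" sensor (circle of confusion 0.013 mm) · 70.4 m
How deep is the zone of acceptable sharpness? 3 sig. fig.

Hyperfocal distance H = f²/(N·c) + f = 135²/(1.6 × 0.013) + 135 = 18225/0.0208 + 135 ≈ 876336.9 mm ≈ 876.3 m.
Near limit Dn = s·(H − f)/(H + s − 2f) = 70400 × (876336.9 − 135) / (876336.9 + 70400 − 2 × 135) = 70400 × 876201.9 / 946466.9 ≈ 65174 mm.
Far limit Df = s·(H − f)/(H − s) = 70400 × (876336.9 − 135) / (876336.9 − 70400) = 70400 × 876201.9 / 805936.9 ≈ 76538 mm.
Depth of field = Df − Dn = 76538 − 65174 ≈ 11364 mm ≈ 11.4 m.

11.4 m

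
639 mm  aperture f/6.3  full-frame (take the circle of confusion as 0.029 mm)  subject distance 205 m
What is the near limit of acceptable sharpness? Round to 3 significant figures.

188 m

Hyperfocal distance H = f²/(N·c) + f = 639²/(6.3 × 0.029) + 639 = 408321/0.1827 + 639 ≈ 2235565.1 mm ≈ 2236 m.
Near limit Dn = s·(H − f)/(H + s − 2f) = 205000 × (2235565.1 − 639) / (2235565.1 + 205000 − 2 × 639) = 205000 × 2234926.1 / 2439287.1 ≈ 187825 mm ≈ 188 m.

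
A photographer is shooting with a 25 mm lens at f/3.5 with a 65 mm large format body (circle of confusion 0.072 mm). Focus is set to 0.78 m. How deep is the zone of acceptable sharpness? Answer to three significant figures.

Hyperfocal distance H = f²/(N·c) + f = 25²/(3.5 × 0.072) + 25 = 625/0.252 + 25 ≈ 2505.2 mm ≈ 2.505 m.
Near limit Dn = s·(H − f)/(H + s − 2f) = 780 × (2505.2 − 25) / (2505.2 + 780 − 2 × 25) = 780 × 2480.2 / 3235.2 ≈ 597.97 mm.
Far limit Df = s·(H − f)/(H − s) = 780 × (2505.2 − 25) / (2505.2 − 780) = 780 × 2480.2 / 1725.2 ≈ 1121.36 mm.
Depth of field = Df − Dn = 1121.36 − 597.97 ≈ 523.39 mm ≈ 0.523 m.

0.523 m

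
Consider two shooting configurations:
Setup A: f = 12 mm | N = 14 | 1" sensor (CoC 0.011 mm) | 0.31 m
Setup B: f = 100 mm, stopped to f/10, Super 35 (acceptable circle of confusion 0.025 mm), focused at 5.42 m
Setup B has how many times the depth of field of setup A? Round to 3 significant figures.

6.67

Setup A: H = 12²/(14×0.011) + 12 ≈ 947.1 mm; DoF = Df − Dn = 455.01 − 235.08 ≈ 219.93 mm.
Setup B: H = 100²/(10×0.025) + 100 ≈ 40100.0 mm; DoF = Df − Dn = 6251.4 − 4783.8 ≈ 1467.6 mm.
Ratio = 1467.6 / 219.93 ≈ 6.67.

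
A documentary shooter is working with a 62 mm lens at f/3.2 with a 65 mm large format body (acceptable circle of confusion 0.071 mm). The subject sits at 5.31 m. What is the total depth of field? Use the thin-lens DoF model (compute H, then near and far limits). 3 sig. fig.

Hyperfocal distance H = f²/(N·c) + f = 62²/(3.2 × 0.071) + 62 = 3844/0.2272 + 62 ≈ 16981.0 mm ≈ 16.98 m.
Near limit Dn = s·(H − f)/(H + s − 2f) = 5310 × (16981.0 − 62) / (16981.0 + 5310 − 2 × 62) = 5310 × 16919.0 / 22167.0 ≈ 4052.9 mm.
Far limit Df = s·(H − f)/(H − s) = 5310 × (16981.0 − 62) / (16981.0 − 5310) = 5310 × 16919.0 / 11671.0 ≈ 7697.7 mm.
Depth of field = Df − Dn = 7697.7 − 4052.9 ≈ 3644.8 mm ≈ 3.64 m.

3.64 m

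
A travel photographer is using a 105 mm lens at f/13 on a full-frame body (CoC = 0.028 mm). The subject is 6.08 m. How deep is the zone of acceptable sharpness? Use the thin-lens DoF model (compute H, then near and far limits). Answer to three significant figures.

Hyperfocal distance H = f²/(N·c) + f = 105²/(13 × 0.028) + 105 = 11025/0.364 + 105 ≈ 30393.5 mm ≈ 30.39 m.
Near limit Dn = s·(H − f)/(H + s − 2f) = 6080 × (30393.5 − 105) / (30393.5 + 6080 − 2 × 105) = 6080 × 30288.5 / 36263.5 ≈ 5078.2 mm.
Far limit Df = s·(H − f)/(H − s) = 6080 × (30393.5 − 105) / (30393.5 − 6080) = 6080 × 30288.5 / 24313.5 ≈ 7574.2 mm.
Depth of field = Df − Dn = 7574.2 − 5078.2 ≈ 2496.0 mm ≈ 2.50 m.

2.50 m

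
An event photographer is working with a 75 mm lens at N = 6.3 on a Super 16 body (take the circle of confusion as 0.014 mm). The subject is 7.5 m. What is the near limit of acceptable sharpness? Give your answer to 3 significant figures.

6.72 m

Hyperfocal distance H = f²/(N·c) + f = 75²/(6.3 × 0.014) + 75 = 5625/0.0882 + 75 ≈ 63850.5 mm ≈ 63.85 m.
Near limit Dn = s·(H − f)/(H + s − 2f) = 7500 × (63850.5 − 75) / (63850.5 + 7500 − 2 × 75) = 7500 × 63775.5 / 71200.5 ≈ 6717.9 mm ≈ 6.72 m.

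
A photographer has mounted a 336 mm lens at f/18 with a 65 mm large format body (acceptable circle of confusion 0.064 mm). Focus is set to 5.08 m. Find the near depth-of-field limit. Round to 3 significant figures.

4.85 m

Hyperfocal distance H = f²/(N·c) + f = 336²/(18 × 0.064) + 336 = 112896/1.152 + 336 ≈ 98336.0 mm ≈ 98.34 m.
Near limit Dn = s·(H − f)/(H + s − 2f) = 5080 × (98336.0 − 336) / (98336.0 + 5080 − 2 × 336) = 5080 × 98000.0 / 102744.0 ≈ 4845.4 mm ≈ 4.85 m.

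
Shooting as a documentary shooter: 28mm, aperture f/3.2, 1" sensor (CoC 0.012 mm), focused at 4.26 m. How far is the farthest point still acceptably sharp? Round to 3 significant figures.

Hyperfocal distance H = f²/(N·c) + f = 28²/(3.2 × 0.012) + 28 = 784/0.0384 + 28 ≈ 20444.7 mm ≈ 20.44 m.
Far limit Df = s·(H − f)/(H − s) = 4260 × (20444.7 − 28) / (20444.7 − 4260) = 4260 × 20416.7 / 16184.7 ≈ 5373.9 mm ≈ 5.37 m.

5.37 m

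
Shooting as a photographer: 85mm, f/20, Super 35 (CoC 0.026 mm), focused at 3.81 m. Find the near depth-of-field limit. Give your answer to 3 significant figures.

Hyperfocal distance H = f²/(N·c) + f = 85²/(20 × 0.026) + 85 = 7225/0.52 + 85 ≈ 13979.2 mm ≈ 13.98 m.
Near limit Dn = s·(H − f)/(H + s − 2f) = 3810 × (13979.2 − 85) / (13979.2 + 3810 − 2 × 85) = 3810 × 13894.2 / 17619.2 ≈ 3004.5 mm ≈ 3.00 m.

3.00 m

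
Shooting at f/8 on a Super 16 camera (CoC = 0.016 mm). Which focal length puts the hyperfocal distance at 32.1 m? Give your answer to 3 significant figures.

64.0 mm

From H = f²/(N·c) + f, with f ≪ H: f ≈ √(H·N·c) = √(32100 × 8 × 0.016) = √4108.8 ≈ 64.10 mm.
Exact: f² + N·c·f − N·c·H = 0 ⇒ f = (−N·c + √((N·c)² + 4·N·c·H))/2 = (−0.128 + √16435)/2 ≈ 64.036 mm ≈ 64.0 mm.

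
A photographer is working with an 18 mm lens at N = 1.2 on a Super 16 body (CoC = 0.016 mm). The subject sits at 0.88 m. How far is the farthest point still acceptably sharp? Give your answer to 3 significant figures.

Hyperfocal distance H = f²/(N·c) + f = 18²/(1.2 × 0.016) + 18 = 324/0.0192 + 18 ≈ 16893.0 mm ≈ 16.89 m.
Far limit Df = s·(H − f)/(H − s) = 880 × (16893.0 − 18) / (16893.0 − 880) = 880 × 16875.0 / 16013.0 ≈ 927.37 mm ≈ 0.927 m.

0.927 m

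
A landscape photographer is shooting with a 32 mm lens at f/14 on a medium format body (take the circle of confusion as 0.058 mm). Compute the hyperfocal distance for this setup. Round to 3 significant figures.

1.29 m

Hyperfocal distance H = f²/(N·c) + f = 32²/(14 × 0.058) + 32 = 1024/0.812 + 32 ≈ 1293.1 mm ≈ 1.29 m.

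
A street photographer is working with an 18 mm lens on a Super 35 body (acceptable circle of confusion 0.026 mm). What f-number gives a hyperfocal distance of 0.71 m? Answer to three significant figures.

f/18

Rearrange H = f²/(N·c) + f for N: N = f² / ((H − f)·c).
N = 18² / ((710 − 18) × 0.026) = 324 / 17.99 ≈ 18.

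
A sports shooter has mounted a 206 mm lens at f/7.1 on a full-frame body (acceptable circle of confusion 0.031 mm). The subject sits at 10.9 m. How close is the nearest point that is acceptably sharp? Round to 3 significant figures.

Hyperfocal distance H = f²/(N·c) + f = 206²/(7.1 × 0.031) + 206 = 42436/0.2201 + 206 ≈ 193009.3 mm ≈ 193.0 m.
Near limit Dn = s·(H − f)/(H + s − 2f) = 10900 × (193009.3 − 206) / (193009.3 + 10900 − 2 × 206) = 10900 × 192803.3 / 203497.3 ≈ 10327 mm ≈ 10.3 m.

10.3 m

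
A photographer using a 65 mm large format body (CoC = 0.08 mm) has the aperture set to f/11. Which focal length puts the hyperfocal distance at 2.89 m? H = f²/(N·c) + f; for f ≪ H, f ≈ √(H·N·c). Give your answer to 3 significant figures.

From H = f²/(N·c) + f, with f ≪ H: f ≈ √(H·N·c) = √(2890 × 11 × 0.08) = √2543.2 ≈ 50.43 mm.
Exact: f² + N·c·f − N·c·H = 0 ⇒ f = (−N·c + √((N·c)² + 4·N·c·H))/2 = (−0.88 + √10174)/2 ≈ 49.992 mm ≈ 50.0 mm.

50.0 mm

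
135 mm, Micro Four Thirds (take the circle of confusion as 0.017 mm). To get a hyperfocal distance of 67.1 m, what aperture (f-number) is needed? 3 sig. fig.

f/16

Rearrange H = f²/(N·c) + f for N: N = f² / ((H − f)·c).
N = 135² / ((67100 − 135) × 0.017) = 18225 / 1138 ≈ 16.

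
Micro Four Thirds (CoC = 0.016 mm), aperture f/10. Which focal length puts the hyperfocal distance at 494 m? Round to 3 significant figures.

281 mm

From H = f²/(N·c) + f, with f ≪ H: f ≈ √(H·N·c) = √(494000 × 10 × 0.016) = √79040 ≈ 281.1 mm.
The +f correction barely moves this — solving exactly, f² + N·c·f − N·c·H = 0 ⇒ f = (−N·c + √((N·c)² + 4·N·c·H))/2 = (−0.16 + √316160)/2 ≈ 281.06 mm, so f ≈ 281 mm.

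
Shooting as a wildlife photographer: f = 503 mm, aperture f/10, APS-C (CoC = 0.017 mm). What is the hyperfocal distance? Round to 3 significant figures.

1490 m

Hyperfocal distance H = f²/(N·c) + f = 503²/(10 × 0.017) + 503 = 253009/0.17 + 503 ≈ 1488791.2 mm ≈ 1490 m.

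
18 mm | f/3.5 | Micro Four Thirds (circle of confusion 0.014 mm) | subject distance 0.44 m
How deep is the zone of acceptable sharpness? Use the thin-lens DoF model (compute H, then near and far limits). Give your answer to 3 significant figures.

56.4 mm

Hyperfocal distance H = f²/(N·c) + f = 18²/(3.5 × 0.014) + 18 = 324/0.049 + 18 ≈ 6630.2 mm ≈ 6.630 m.
Near limit Dn = s·(H − f)/(H + s − 2f) = 440 × (6630.2 − 18) / (6630.2 + 440 − 2 × 18) = 440 × 6612.2 / 7034.2 ≈ 413.603 mm.
Far limit Df = s·(H − f)/(H − s) = 440 × (6630.2 − 18) / (6630.2 − 440) = 440 × 6612.2 / 6190.2 ≈ 469.996 mm.
Depth of field = Df − Dn = 469.996 − 413.603 ≈ 56.393 mm.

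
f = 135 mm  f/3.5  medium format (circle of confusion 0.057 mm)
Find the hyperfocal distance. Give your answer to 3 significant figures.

Hyperfocal distance H = f²/(N·c) + f = 135²/(3.5 × 0.057) + 135 = 18225/0.1995 + 135 ≈ 91488.4 mm ≈ 91.5 m.

91.5 m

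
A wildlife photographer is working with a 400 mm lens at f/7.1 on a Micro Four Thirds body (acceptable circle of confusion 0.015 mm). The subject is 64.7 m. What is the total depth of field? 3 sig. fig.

5.55 m

Hyperfocal distance H = f²/(N·c) + f = 400²/(7.1 × 0.015) + 400 = 160000/0.1065 + 400 ≈ 1502747.4 mm ≈ 1503 m.
Near limit Dn = s·(H − f)/(H + s − 2f) = 64700 × (1502747.4 − 400) / (1502747.4 + 64700 − 2 × 400) = 64700 × 1502347.4 / 1566647.4 ≈ 62044.5 mm.
Far limit Df = s·(H − f)/(H − s) = 64700 × (1502747.4 − 400) / (1502747.4 − 64700) = 64700 × 1502347.4 / 1438047.4 ≈ 67593.0 mm.
Depth of field = Df − Dn = 67593.0 − 62044.5 ≈ 5548.5 mm ≈ 5.55 m.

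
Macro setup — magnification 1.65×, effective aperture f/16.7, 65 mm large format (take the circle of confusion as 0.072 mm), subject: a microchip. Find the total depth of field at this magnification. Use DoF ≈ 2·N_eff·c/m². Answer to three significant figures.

0.883 mm

At magnification m, DoF ≈ 2·N_eff·c/m² = 2 × 16.7 × 0.072 / 1.65² = 2.405 / 2.722 ≈ 0.883 mm.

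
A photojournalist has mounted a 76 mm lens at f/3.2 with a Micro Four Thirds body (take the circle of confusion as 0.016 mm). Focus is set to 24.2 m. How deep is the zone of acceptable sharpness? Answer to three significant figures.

Hyperfocal distance H = f²/(N·c) + f = 76²/(3.2 × 0.016) + 76 = 5776/0.0512 + 76 ≈ 112888.5 mm ≈ 112.9 m.
Near limit Dn = s·(H − f)/(H + s − 2f) = 24200 × (112888.5 − 76) / (112888.5 + 24200 − 2 × 76) = 24200 × 112812.5 / 136936.5 ≈ 19937 mm.
Far limit Df = s·(H − f)/(H − s) = 24200 × (112888.5 − 76) / (112888.5 − 24200) = 24200 × 112812.5 / 88688.5 ≈ 30783 mm.
Depth of field = Df − Dn = 30783 − 19937 ≈ 10846 mm ≈ 10.8 m.

10.8 m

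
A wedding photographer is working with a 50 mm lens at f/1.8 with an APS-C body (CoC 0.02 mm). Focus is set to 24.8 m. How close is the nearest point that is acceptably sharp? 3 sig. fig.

Hyperfocal distance H = f²/(N·c) + f = 50²/(1.8 × 0.02) + 50 = 2500/0.036 + 50 ≈ 69494.4 mm ≈ 69.49 m.
Near limit Dn = s·(H − f)/(H + s − 2f) = 24800 × (69494.4 − 50) / (69494.4 + 24800 − 2 × 50) = 24800 × 69444.4 / 94194.4 ≈ 18284 mm ≈ 18.3 m.

18.3 m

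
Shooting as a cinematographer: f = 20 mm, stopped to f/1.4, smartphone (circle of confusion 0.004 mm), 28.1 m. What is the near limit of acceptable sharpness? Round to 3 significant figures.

Hyperfocal distance H = f²/(N·c) + f = 20²/(1.4 × 0.004) + 20 = 400/0.0056 + 20 ≈ 71448.6 mm ≈ 71.45 m.
Near limit Dn = s·(H − f)/(H + s − 2f) = 28100 × (71448.6 − 20) / (71448.6 + 28100 − 2 × 20) = 28100 × 71428.6 / 99508.6 ≈ 20171 mm ≈ 20.2 m.

20.2 m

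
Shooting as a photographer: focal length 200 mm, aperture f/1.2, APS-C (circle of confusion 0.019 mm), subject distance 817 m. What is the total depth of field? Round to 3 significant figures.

971 m

Hyperfocal distance H = f²/(N·c) + f = 200²/(1.2 × 0.019) + 200 = 40000/0.0228 + 200 ≈ 1754586.0 mm ≈ 1755 m.
Near limit Dn = s·(H − f)/(H + s − 2f) = 817000 × (1754586.0 − 200) / (1754586.0 + 817000 − 2 × 200) = 817000 × 1754386.0 / 2571186.0 ≈ 557460 mm.
Far limit Df = s·(H − f)/(H − s) = 817000 × (1754586.0 − 200) / (1754586.0 − 817000) = 817000 × 1754386.0 / 937586.0 ≈ 1528749 mm.
Depth of field = Df − Dn = 1528749 − 557460 ≈ 971289 mm ≈ 971 m.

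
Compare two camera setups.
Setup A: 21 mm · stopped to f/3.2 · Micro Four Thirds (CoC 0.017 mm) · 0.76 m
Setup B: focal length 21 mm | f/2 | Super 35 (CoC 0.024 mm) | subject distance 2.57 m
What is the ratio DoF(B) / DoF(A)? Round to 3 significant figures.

Setup A: H = 21²/(3.2×0.017) + 21 ≈ 8127.6 mm; DoF = Df − Dn = 836.23 − 696.51 ≈ 139.72 mm.
Setup B: H = 21²/(2×0.024) + 21 ≈ 9208.5 mm; DoF = Df − Dn = 3556.8 − 2011.8 ≈ 1545.0 mm.
Ratio = 1545.0 / 139.72 ≈ 11.1.

11.1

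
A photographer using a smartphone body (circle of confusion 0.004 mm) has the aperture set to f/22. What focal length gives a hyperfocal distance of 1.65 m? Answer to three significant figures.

12.0 mm

From H = f²/(N·c) + f, with f ≪ H: f ≈ √(H·N·c) = √(1650 × 22 × 0.004) = √145.20 ≈ 12.05 mm.
Exact: f² + N·c·f − N·c·H = 0 ⇒ f = (−N·c + √((N·c)² + 4·N·c·H))/2 = (−0.088 + √580.81)/2 ≈ 12.006 mm ≈ 12.0 mm.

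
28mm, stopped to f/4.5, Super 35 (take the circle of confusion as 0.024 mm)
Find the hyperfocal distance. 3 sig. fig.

7.29 m

Hyperfocal distance H = f²/(N·c) + f = 28²/(4.5 × 0.024) + 28 = 784/0.108 + 28 ≈ 7287.3 mm ≈ 7.29 m.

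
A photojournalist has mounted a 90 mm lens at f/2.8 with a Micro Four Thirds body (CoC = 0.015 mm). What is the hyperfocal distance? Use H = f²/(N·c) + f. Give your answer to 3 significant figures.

Hyperfocal distance H = f²/(N·c) + f = 90²/(2.8 × 0.015) + 90 = 8100/0.042 + 90 ≈ 192947.1 mm ≈ 193 m.

193 m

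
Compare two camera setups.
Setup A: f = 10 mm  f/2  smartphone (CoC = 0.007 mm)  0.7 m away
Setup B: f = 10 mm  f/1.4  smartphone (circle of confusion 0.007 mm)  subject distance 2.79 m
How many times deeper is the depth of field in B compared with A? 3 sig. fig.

12.0

Setup A: H = 10²/(2×0.007) + 10 ≈ 7152.9 mm; DoF = Df − Dn = 774.85 − 638.34 ≈ 136.51 mm.
Setup B: H = 10²/(1.4×0.007) + 10 ≈ 10214.1 mm; DoF = Df − Dn = 3834.7 − 2192.6 ≈ 1642.1 mm.
Ratio = 1642.1 / 136.51 ≈ 12.0.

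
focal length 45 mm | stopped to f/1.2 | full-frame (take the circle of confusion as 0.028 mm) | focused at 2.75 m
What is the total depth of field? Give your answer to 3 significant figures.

247 mm

Hyperfocal distance H = f²/(N·c) + f = 45²/(1.2 × 0.028) + 45 = 2025/0.0336 + 45 ≈ 60312.9 mm ≈ 60.31 m.
Near limit Dn = s·(H − f)/(H + s − 2f) = 2750 × (60312.9 − 45) / (60312.9 + 2750 − 2 × 45) = 2750 × 60267.9 / 62972.9 ≈ 2631.87 mm.
Far limit Df = s·(H − f)/(H − s) = 2750 × (60312.9 − 45) / (60312.9 − 2750) = 2750 × 60267.9 / 57562.9 ≈ 2879.23 mm.
Depth of field = Df − Dn = 2879.23 − 2631.87 ≈ 247.36 mm.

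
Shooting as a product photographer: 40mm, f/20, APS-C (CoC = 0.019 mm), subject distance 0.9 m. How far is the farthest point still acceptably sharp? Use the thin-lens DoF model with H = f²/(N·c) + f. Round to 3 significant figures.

1.13 m

Hyperfocal distance H = f²/(N·c) + f = 40²/(20 × 0.019) + 40 = 1600/0.38 + 40 ≈ 4250.5 mm ≈ 4.251 m.
Far limit Df = s·(H − f)/(H − s) = 900 × (4250.5 − 40) / (4250.5 − 900) = 900 × 4210.5 / 3350.5 ≈ 1131.0 mm ≈ 1.13 m.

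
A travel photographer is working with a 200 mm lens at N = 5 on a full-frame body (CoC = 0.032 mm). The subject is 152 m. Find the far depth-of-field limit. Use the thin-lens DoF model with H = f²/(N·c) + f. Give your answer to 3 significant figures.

Hyperfocal distance H = f²/(N·c) + f = 200²/(5 × 0.032) + 200 = 40000/0.16 + 200 ≈ 250200.0 mm ≈ 250.2 m.
Far limit Df = s·(H − f)/(H − s) = 152000 × (250200.0 − 200) / (250200.0 − 152000) = 152000 × 250000.0 / 98200.0 ≈ 386965 mm ≈ 387 m.

387 m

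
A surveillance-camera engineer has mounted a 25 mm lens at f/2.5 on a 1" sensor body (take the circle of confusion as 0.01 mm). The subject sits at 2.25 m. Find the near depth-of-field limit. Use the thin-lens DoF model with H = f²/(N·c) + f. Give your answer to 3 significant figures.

Hyperfocal distance H = f²/(N·c) + f = 25²/(2.5 × 0.01) + 25 = 625/0.025 + 25 ≈ 25025.0 mm ≈ 25.02 m.
Near limit Dn = s·(H − f)/(H + s − 2f) = 2250 × (25025.0 − 25) / (25025.0 + 2250 − 2 × 25) = 2250 × 25000.0 / 27225.0 ≈ 2066.1 mm ≈ 2.07 m.

2.07 m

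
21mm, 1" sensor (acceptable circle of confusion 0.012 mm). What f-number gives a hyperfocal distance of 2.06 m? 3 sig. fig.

f/18

Rearrange H = f²/(N·c) + f for N: N = f² / ((H − f)·c).
N = 21² / ((2060 − 21) × 0.012) = 441 / 24.47 ≈ 18.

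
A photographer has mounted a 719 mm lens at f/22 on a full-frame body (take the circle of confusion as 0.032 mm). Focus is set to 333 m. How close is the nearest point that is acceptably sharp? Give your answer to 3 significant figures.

229 m

Hyperfocal distance H = f²/(N·c) + f = 719²/(22 × 0.032) + 719 = 516961/0.704 + 719 ≈ 735038.6 mm ≈ 735.0 m.
Near limit Dn = s·(H − f)/(H + s − 2f) = 333000 × (735038.6 − 719) / (735038.6 + 333000 − 2 × 719) = 333000 × 734319.6 / 1066600.6 ≈ 229260 mm ≈ 229 m.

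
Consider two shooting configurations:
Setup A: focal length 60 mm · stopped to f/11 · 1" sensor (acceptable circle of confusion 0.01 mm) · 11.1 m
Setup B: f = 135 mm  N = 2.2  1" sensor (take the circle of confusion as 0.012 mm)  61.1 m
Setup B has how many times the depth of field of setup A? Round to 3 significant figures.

1.29

Setup A: H = 60²/(11×0.01) + 60 ≈ 32787.3 mm; DoF = Df − Dn = 16750.5 − 8300.1 ≈ 8450.4 mm.
Setup B: H = 135²/(2.2×0.012) + 135 ≈ 690475.9 mm; DoF = Df − Dn = 67019 − 56142 ≈ 10877 mm.
Ratio = 10877 / 8450.4 ≈ 1.29.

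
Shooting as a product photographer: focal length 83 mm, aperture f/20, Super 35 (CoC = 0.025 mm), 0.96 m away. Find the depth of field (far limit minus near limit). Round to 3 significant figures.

123 mm

Hyperfocal distance H = f²/(N·c) + f = 83²/(20 × 0.025) + 83 = 6889/0.5 + 83 ≈ 13861.0 mm ≈ 13.86 m.
Near limit Dn = s·(H − f)/(H + s − 2f) = 960 × (13861.0 − 83) / (13861.0 + 960 − 2 × 83) = 960 × 13778.0 / 14655.0 ≈ 902.55 mm.
Far limit Df = s·(H − f)/(H − s) = 960 × (13861.0 − 83) / (13861.0 − 960) = 960 × 13778.0 / 12901.0 ≈ 1025.26 mm.
Depth of field = Df − Dn = 1025.26 − 902.55 ≈ 122.71 mm.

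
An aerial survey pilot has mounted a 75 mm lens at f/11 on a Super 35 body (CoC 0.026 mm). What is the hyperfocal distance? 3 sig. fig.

Hyperfocal distance H = f²/(N·c) + f = 75²/(11 × 0.026) + 75 = 5625/0.286 + 75 ≈ 19742.8 mm ≈ 19.7 m.

19.7 m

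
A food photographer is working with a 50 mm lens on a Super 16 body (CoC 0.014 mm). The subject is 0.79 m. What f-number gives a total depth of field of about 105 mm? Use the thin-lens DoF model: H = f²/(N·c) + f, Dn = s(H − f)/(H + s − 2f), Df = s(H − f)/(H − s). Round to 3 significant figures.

f/16

Write h = H − f = f²/(N·c). The thin-lens limits are Dn = s·h/(h + (s−f)) and Df = s·h/(h − (s−f)), so DoF = Df − Dn = 2·s·(s−f)·h / (h² − (s−f)²).
That is a quadratic in h: DoF·h² − 2·s·(s−f)·h − DoF·(s−f)² = 0 ⇒ h = (s−f)·(s + √(s² + DoF²)) / DoF = 740 × (790 + √(790² + 105²)) / 105 = 740 × (790 + 796.947) / 105 ≈ 11184 mm.
Then N = f²/(c·h) = 50² / (0.014 × 11184) = 2500 / 156.58 ≈ 16.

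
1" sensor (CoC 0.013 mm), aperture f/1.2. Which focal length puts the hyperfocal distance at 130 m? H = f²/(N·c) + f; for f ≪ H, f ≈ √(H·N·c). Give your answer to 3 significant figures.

From H = f²/(N·c) + f, with f ≪ H: f ≈ √(H·N·c) = √(130000 × 1.2 × 0.013) = √2028.0 ≈ 45.03 mm.
The +f correction barely moves this — solving exactly, f² + N·c·f − N·c·H = 0 ⇒ f = (−N·c + √((N·c)² + 4·N·c·H))/2 = (−0.0156 + √8112.0)/2 ≈ 45.026 mm, so f ≈ 45.0 mm.

45.0 mm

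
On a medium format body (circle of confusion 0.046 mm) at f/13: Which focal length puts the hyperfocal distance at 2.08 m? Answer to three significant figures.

35.0 mm

From H = f²/(N·c) + f, with f ≪ H: f ≈ √(H·N·c) = √(2080 × 13 × 0.046) = √1243.8 ≈ 35.27 mm.
Exact: f² + N·c·f − N·c·H = 0 ⇒ f = (−N·c + √((N·c)² + 4·N·c·H))/2 = (−0.598 + √4975.7)/2 ≈ 34.970 mm ≈ 35.0 mm.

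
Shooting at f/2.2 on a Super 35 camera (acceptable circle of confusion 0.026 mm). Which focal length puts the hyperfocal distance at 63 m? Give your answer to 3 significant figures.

From H = f²/(N·c) + f, with f ≪ H: f ≈ √(H·N·c) = √(63000 × 2.2 × 0.026) = √3603.6 ≈ 60.03 mm.
The +f correction barely moves this — solving exactly, f² + N·c·f − N·c·H = 0 ⇒ f = (−N·c + √((N·c)² + 4·N·c·H))/2 = (−0.0572 + √14414)/2 ≈ 60.001 mm, so f ≈ 60.0 mm.

60.0 mm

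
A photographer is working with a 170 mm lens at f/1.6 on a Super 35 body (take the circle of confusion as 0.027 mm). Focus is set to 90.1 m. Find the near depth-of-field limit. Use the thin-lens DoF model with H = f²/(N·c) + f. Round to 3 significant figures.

79.4 m

Hyperfocal distance H = f²/(N·c) + f = 170²/(1.6 × 0.027) + 170 = 28900/0.0432 + 170 ≈ 669151.5 mm ≈ 669.2 m.
Near limit Dn = s·(H − f)/(H + s − 2f) = 90100 × (669151.5 − 170) / (669151.5 + 90100 − 2 × 170) = 90100 × 668981.5 / 758911.5 ≈ 79423 mm ≈ 79.4 m.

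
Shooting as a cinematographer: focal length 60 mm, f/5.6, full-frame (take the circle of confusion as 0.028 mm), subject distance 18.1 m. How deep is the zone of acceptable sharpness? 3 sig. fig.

Hyperfocal distance H = f²/(N·c) + f = 60²/(5.6 × 0.028) + 60 = 3600/0.1568 + 60 ≈ 23019.2 mm ≈ 23.02 m.
Near limit Dn = s·(H − f)/(H + s − 2f) = 18100 × (23019.2 − 60) / (23019.2 + 18100 − 2 × 60) = 18100 × 22959.2 / 40999.2 ≈ 10136 mm.
Far limit Df = s·(H − f)/(H − s) = 18100 × (23019.2 − 60) / (23019.2 − 18100) = 18100 × 22959.2 / 4919.2 ≈ 84478 mm.
Depth of field = Df − Dn = 84478 − 10136 ≈ 74342 mm ≈ 74.3 m.

74.3 m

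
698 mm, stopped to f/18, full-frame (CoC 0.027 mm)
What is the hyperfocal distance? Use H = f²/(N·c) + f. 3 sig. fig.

Hyperfocal distance H = f²/(N·c) + f = 698²/(18 × 0.027) + 698 = 487204/0.486 + 698 ≈ 1003175.4 mm ≈ 1000 m.

1000 m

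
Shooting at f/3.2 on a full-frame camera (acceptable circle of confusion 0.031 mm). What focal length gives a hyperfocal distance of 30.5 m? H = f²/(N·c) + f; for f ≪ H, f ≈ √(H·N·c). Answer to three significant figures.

55.0 mm

From H = f²/(N·c) + f, with f ≪ H: f ≈ √(H·N·c) = √(30500 × 3.2 × 0.031) = √3025.6 ≈ 55.01 mm.
The +f correction barely moves this — solving exactly, f² + N·c·f − N·c·H = 0 ⇒ f = (−N·c + √((N·c)² + 4·N·c·H))/2 = (−0.0992 + √12102)/2 ≈ 54.956 mm, so f ≈ 55.0 mm.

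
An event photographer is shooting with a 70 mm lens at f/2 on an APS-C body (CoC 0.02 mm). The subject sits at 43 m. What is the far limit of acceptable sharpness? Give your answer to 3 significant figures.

Hyperfocal distance H = f²/(N·c) + f = 70²/(2 × 0.02) + 70 = 4900/0.04 + 70 ≈ 122570.0 mm ≈ 122.6 m.
Far limit Df = s·(H − f)/(H − s) = 43000 × (122570.0 − 70) / (122570.0 − 43000) = 43000 × 122500.0 / 79570.0 ≈ 66200 mm ≈ 66.2 m.

66.2 m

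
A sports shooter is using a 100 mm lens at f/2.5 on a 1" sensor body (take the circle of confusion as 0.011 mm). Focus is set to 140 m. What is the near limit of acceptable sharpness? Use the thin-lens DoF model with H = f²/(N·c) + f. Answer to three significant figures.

101 m

Hyperfocal distance H = f²/(N·c) + f = 100²/(2.5 × 0.011) + 100 = 10000/0.0275 + 100 ≈ 363736.4 mm ≈ 363.7 m.
Near limit Dn = s·(H − f)/(H + s − 2f) = 140000 × (363736.4 − 100) / (363736.4 + 140000 − 2 × 100) = 140000 × 363636.4 / 503536.4 ≈ 101103 mm ≈ 101 m.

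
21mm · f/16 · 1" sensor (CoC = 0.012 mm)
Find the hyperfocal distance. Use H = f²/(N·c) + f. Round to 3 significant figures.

Hyperfocal distance H = f²/(N·c) + f = 21²/(16 × 0.012) + 21 = 441/0.192 + 21 ≈ 2317.9 mm ≈ 2.32 m.

2.32 m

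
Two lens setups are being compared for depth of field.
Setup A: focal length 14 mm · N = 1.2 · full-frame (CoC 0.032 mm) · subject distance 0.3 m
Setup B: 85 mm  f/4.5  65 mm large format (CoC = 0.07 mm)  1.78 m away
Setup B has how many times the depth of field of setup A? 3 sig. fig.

Setup A: H = 14²/(1.2×0.032) + 14 ≈ 5118.2 mm; DoF = Df − Dn = 317.808 − 284.082 ≈ 33.726 mm.
Setup B: H = 85²/(4.5×0.07) + 85 ≈ 23021.5 mm; DoF = Df − Dn = 1922.04 − 1657.51 ≈ 264.53 mm.
Ratio = 264.53 / 33.726 ≈ 7.84.

7.84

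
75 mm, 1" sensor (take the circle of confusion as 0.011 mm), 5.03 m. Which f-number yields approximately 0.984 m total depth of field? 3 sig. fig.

Write h = H − f = f²/(N·c). The thin-lens limits are Dn = s·h/(h + (s−f)) and Df = s·h/(h − (s−f)), so DoF = Df − Dn = 2·s·(s−f)·h / (h² − (s−f)²).
That is a quadratic in h: DoF·h² − 2·s·(s−f)·h − DoF·(s−f)² = 0 ⇒ h = (s−f)·(s + √(s² + DoF²)) / DoF = 4955 × (5030 + √(5030² + 984²)) / 984 = 4955 × (5030 + 5125.34) / 984 ≈ 51138 mm.
Then N = f²/(c·h) = 75² / (0.011 × 51138) = 5625 / 562.52 ≈ 10.

f/10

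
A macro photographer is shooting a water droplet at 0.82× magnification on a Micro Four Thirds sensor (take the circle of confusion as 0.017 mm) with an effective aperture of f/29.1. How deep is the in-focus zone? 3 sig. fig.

At magnification m, DoF ≈ 2·N_eff·c/m² = 2 × 29.1 × 0.017 / 0.82² = 0.9894 / 0.6724 ≈ 1.47 mm.

1.47 mm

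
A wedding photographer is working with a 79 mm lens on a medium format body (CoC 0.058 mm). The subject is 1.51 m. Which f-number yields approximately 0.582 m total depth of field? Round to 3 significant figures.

Write h = H − f = f²/(N·c). The thin-lens limits are Dn = s·h/(h + (s−f)) and Df = s·h/(h − (s−f)), so DoF = Df − Dn = 2·s·(s−f)·h / (h² − (s−f)²).
That is a quadratic in h: DoF·h² − 2·s·(s−f)·h − DoF·(s−f)² = 0 ⇒ h = (s−f)·(s + √(s² + DoF²)) / DoF = 1431 × (1510 + √(1510² + 582²)) / 582 = 1431 × (1510 + 1618.28) / 582 ≈ 7691.7 mm.
Then N = f²/(c·h) = 79² / (0.058 × 7691.7) = 6241 / 446.12 ≈ 14.

f/14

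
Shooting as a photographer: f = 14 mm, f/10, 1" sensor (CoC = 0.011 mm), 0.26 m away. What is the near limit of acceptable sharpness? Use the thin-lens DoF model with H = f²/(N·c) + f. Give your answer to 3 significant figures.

Hyperfocal distance H = f²/(N·c) + f = 14²/(10 × 0.011) + 14 = 196/0.11 + 14 ≈ 1795.8 mm ≈ 1.796 m.
Near limit Dn = s·(H − f)/(H + s − 2f) = 260 × (1795.8 − 14) / (1795.8 + 260 − 2 × 14) = 260 × 1781.8 / 2027.8 ≈ 228.46 mm.

228 mm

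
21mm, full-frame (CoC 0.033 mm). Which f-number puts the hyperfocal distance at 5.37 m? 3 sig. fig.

f/2.50

Rearrange H = f²/(N·c) + f for N: N = f² / ((H − f)·c).
N = 21² / ((5370 − 21) × 0.033) = 441 / 176.5 ≈ 2.50.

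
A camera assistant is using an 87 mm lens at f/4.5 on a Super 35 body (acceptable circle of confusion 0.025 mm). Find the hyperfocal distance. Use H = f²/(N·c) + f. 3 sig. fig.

Hyperfocal distance H = f²/(N·c) + f = 87²/(4.5 × 0.025) + 87 = 7569/0.1125 + 87 ≈ 67367.0 mm ≈ 67.4 m.

67.4 m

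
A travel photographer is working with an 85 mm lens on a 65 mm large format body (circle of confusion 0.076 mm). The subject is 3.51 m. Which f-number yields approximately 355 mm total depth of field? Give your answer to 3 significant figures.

f/1.40

Write h = H − f = f²/(N·c). The thin-lens limits are Dn = s·h/(h + (s−f)) and Df = s·h/(h − (s−f)), so DoF = Df − Dn = 2·s·(s−f)·h / (h² − (s−f)²).
That is a quadratic in h: DoF·h² − 2·s·(s−f)·h − DoF·(s−f)² = 0 ⇒ h = (s−f)·(s + √(s² + DoF²)) / DoF = 3425 × (3510 + √(3510² + 355²)) / 355 = 3425 × (3510 + 3527.91) / 355 ≈ 67901 mm.
Then N = f²/(c·h) = 85² / (0.076 × 67901) = 7225 / 5160.5 ≈ 1.40.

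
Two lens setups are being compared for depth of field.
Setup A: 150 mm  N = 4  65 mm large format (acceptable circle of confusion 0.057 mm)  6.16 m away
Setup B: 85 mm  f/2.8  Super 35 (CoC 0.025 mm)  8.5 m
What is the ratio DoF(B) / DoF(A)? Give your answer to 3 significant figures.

1.85

Setup A: H = 150²/(4×0.057) + 150 ≈ 98834.2 mm; DoF = Df − Dn = 6559.48 − 5806.38 ≈ 753.10 mm.
Setup B: H = 85²/(2.8×0.025) + 85 ≈ 103299.3 mm; DoF = Df − Dn = 9254.5 − 7859.2 ≈ 1395.3 mm.
Ratio = 1395.3 / 753.10 ≈ 1.85.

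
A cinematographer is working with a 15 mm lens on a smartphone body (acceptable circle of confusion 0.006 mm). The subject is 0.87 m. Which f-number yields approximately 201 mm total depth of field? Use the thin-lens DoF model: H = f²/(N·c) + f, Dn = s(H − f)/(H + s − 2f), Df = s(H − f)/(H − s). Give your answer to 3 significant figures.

f/5

Write h = H − f = f²/(N·c). The thin-lens limits are Dn = s·h/(h + (s−f)) and Df = s·h/(h − (s−f)), so DoF = Df − Dn = 2·s·(s−f)·h / (h² − (s−f)²).
That is a quadratic in h: DoF·h² − 2·s·(s−f)·h − DoF·(s−f)² = 0 ⇒ h = (s−f)·(s + √(s² + DoF²)) / DoF = 855 × (870 + √(870² + 201²)) / 201 = 855 × (870 + 892.917) / 201 ≈ 7499.0 mm.
Then N = f²/(c·h) = 15² / (0.006 × 7499.0) = 225 / 44.994 ≈ 5.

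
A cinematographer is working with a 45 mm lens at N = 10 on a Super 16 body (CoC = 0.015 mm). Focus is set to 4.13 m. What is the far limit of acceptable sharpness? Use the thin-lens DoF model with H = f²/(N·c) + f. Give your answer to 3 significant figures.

Hyperfocal distance H = f²/(N·c) + f = 45²/(10 × 0.015) + 45 = 2025/0.15 + 45 ≈ 13545.0 mm ≈ 13.54 m.
Far limit Df = s·(H − f)/(H − s) = 4130 × (13545.0 − 45) / (13545.0 − 4130) = 4130 × 13500.0 / 9415.0 ≈ 5921.9 mm ≈ 5.92 m.

5.92 m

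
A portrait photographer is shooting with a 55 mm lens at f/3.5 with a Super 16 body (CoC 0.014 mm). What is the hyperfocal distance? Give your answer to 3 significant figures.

61.8 m

Hyperfocal distance H = f²/(N·c) + f = 55²/(3.5 × 0.014) + 55 = 3025/0.049 + 55 ≈ 61789.7 mm ≈ 61.8 m.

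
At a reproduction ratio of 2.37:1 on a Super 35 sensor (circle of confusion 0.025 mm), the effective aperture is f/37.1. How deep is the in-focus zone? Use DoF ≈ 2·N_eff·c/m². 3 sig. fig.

At magnification m, DoF ≈ 2·N_eff·c/m² = 2 × 37.1 × 0.025 / 2.37² = 1.855 / 5.617 ≈ 0.33 mm.

0.330 mm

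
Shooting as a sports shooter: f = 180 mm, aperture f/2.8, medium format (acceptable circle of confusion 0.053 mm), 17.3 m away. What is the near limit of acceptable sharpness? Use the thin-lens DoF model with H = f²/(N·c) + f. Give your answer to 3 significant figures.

16.0 m

Hyperfocal distance H = f²/(N·c) + f = 180²/(2.8 × 0.053) + 180 = 32400/0.1484 + 180 ≈ 218508.8 mm ≈ 218.5 m.
Near limit Dn = s·(H − f)/(H + s − 2f) = 17300 × (218508.8 − 180) / (218508.8 + 17300 − 2 × 180) = 17300 × 218328.8 / 235448.8 ≈ 16042 mm ≈ 16.0 m.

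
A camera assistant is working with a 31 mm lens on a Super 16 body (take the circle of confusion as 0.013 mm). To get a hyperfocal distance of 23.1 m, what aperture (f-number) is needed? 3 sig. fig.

f/3.20

Rearrange H = f²/(N·c) + f for N: N = f² / ((H − f)·c).
N = 31² / ((23100 − 31) × 0.013) = 961 / 299.9 ≈ 3.20.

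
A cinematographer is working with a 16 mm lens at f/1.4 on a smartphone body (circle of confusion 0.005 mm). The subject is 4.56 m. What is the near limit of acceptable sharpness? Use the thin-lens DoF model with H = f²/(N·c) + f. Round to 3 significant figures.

Hyperfocal distance H = f²/(N·c) + f = 16²/(1.4 × 0.005) + 16 = 256/0.007 + 16 ≈ 36587.4 mm ≈ 36.59 m.
Near limit Dn = s·(H − f)/(H + s − 2f) = 4560 × (36587.4 − 16) / (36587.4 + 4560 − 2 × 16) = 4560 × 36571.4 / 41115.4 ≈ 4056.0 mm ≈ 4.06 m.

4.06 m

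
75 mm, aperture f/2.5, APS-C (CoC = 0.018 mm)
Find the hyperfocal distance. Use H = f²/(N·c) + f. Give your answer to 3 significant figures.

Hyperfocal distance H = f²/(N·c) + f = 75²/(2.5 × 0.018) + 75 = 5625/0.045 + 75 ≈ 125075.0 mm ≈ 125 m.

125 m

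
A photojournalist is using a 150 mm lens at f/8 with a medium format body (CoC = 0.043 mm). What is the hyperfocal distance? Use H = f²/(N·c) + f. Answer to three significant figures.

65.6 m

Hyperfocal distance H = f²/(N·c) + f = 150²/(8 × 0.043) + 150 = 22500/0.344 + 150 ≈ 65557.0 mm ≈ 65.6 m.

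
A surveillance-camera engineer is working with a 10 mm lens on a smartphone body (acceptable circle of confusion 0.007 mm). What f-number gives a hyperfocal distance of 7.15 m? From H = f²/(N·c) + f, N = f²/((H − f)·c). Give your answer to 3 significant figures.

Rearrange H = f²/(N·c) + f for N: N = f² / ((H − f)·c).
N = 10² / ((7150 − 10) × 0.007) = 100 / 49.98 ≈ 2.00.

f/2.00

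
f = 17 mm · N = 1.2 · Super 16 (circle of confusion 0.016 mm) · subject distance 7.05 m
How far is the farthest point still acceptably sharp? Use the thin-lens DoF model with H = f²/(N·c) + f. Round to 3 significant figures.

Hyperfocal distance H = f²/(N·c) + f = 17²/(1.2 × 0.016) + 17 = 289/0.0192 + 17 ≈ 15069.1 mm ≈ 15.07 m.
Far limit Df = s·(H − f)/(H − s) = 7050 × (15069.1 − 17) / (15069.1 − 7050) = 7050 × 15052.1 / 8019.1 ≈ 13233 mm ≈ 13.2 m.

13.2 m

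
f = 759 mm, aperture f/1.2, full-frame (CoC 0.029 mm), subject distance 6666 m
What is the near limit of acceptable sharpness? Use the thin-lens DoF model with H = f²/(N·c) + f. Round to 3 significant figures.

4750 m

Hyperfocal distance H = f²/(N·c) + f = 759²/(1.2 × 0.029) + 759 = 576081/0.0348 + 759 ≈ 16554810.7 mm ≈ 16555 m.
Near limit Dn = s·(H − f)/(H + s − 2f) = 6666000 × (16554810.7 − 759) / (16554810.7 + 6666000 − 2 × 759) = 6666000 × 16554051.7 / 23219292.7 ≈ 4752484 mm ≈ 4750 m.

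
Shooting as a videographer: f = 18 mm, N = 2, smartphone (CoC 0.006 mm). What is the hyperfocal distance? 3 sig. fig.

Hyperfocal distance H = f²/(N·c) + f = 18²/(2 × 0.006) + 18 = 324/0.012 + 18 ≈ 27018.0 mm ≈ 27.0 m.

27.0 m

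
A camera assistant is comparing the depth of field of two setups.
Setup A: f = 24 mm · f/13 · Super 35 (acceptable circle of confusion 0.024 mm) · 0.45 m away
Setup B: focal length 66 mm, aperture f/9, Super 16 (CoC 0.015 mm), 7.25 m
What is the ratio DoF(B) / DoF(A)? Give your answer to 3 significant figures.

15.5

Setup A: H = 24²/(13×0.024) + 24 ≈ 1870.2 mm; DoF = Df − Dn = 584.99 − 365.63 ≈ 219.36 mm.
Setup B: H = 66²/(9×0.015) + 66 ≈ 32332.7 mm; DoF = Df − Dn = 9326.5 − 5929.8 ≈ 3396.7 mm.
Ratio = 3396.7 / 219.36 ≈ 15.5.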